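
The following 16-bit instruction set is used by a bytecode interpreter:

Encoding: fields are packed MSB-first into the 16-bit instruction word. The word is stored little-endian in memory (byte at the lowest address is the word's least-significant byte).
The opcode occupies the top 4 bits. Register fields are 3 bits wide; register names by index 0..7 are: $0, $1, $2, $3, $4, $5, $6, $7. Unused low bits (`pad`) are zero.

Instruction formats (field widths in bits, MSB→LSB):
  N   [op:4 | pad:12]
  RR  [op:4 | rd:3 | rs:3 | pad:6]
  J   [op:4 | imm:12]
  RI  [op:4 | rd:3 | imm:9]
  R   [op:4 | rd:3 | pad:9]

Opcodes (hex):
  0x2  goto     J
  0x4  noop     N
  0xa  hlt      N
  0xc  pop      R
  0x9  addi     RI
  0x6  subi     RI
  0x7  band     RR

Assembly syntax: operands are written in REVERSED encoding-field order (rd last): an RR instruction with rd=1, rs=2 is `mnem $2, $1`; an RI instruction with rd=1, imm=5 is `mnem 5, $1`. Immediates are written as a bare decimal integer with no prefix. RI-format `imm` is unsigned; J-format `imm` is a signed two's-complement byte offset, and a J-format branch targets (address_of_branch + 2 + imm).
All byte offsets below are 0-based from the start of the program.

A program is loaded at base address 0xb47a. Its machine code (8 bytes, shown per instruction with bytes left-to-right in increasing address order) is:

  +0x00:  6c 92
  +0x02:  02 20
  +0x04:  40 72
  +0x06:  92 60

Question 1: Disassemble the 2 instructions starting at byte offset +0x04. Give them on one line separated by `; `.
@+04  little-endian(40 72) = 0x7240
  opcode bits[15:12]=0x7: band/RR
  rd: (w>>9)&0x7=0x1 → $1
  rs: (w>>6)&0x7=0x1 → $1
@+06  little-endian(92 60) = 0x6092
  opcode bits[15:12]=0x6: subi/RI
  rd: (w>>9)&0x7=0x0 → $0
  imm: (w>>0)&0x1ff=0x92 → 146

band $1, $1; subi 146, $0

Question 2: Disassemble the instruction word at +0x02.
goto 2

+0x02: 02 20 ⇒ word 0x2002 (little)
  op=0x2002>>12=0x2 ⇒ goto (J)
  [11:0] imm=2 = 2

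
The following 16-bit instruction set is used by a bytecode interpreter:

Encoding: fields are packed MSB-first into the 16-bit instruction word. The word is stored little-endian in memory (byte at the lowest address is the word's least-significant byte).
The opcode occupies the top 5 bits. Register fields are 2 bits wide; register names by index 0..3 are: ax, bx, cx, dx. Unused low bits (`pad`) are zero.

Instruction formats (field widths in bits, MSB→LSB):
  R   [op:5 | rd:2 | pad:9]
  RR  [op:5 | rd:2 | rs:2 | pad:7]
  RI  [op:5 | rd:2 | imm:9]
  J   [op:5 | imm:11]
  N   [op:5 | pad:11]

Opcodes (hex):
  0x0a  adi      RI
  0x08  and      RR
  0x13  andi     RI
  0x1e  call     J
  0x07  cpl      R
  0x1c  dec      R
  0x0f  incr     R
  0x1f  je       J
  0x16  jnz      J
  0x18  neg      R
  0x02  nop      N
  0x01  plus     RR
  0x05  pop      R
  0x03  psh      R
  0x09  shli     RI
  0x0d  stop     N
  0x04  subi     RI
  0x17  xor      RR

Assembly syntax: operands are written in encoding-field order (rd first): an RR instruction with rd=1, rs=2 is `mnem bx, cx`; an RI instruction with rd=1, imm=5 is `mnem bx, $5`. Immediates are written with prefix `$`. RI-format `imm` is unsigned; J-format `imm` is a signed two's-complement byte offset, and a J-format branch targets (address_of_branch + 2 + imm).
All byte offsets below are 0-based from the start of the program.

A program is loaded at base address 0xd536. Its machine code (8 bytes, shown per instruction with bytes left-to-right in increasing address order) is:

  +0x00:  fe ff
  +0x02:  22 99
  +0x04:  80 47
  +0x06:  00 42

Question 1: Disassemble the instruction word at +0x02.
[02] 22 99 → 0x9922
  op=0x9922>>11=0x13 ⇒ andi (RI)
  rd@[10:9]=0x0 ⇒ ax
  imm@[8:0]=0x122 ⇒ $290

andi ax, $290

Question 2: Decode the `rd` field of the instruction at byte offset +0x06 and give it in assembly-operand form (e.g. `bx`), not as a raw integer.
bx

[06] 00 42 → 0x4200
  op=0x4200>>11=0x8 ⇒ and (RR)
  [10:9] rd=1 = bx
  [8:7] rs=0 = ax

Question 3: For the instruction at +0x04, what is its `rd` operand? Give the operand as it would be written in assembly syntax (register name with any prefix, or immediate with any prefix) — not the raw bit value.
dx

+0x04: 80 47 ⇒ word 0x4780 (little)
  top 5b → 0x8 → and [RR]
  rd@[10:9]=0x3 ⇒ dx
  rs@[8:7]=0x3 ⇒ dx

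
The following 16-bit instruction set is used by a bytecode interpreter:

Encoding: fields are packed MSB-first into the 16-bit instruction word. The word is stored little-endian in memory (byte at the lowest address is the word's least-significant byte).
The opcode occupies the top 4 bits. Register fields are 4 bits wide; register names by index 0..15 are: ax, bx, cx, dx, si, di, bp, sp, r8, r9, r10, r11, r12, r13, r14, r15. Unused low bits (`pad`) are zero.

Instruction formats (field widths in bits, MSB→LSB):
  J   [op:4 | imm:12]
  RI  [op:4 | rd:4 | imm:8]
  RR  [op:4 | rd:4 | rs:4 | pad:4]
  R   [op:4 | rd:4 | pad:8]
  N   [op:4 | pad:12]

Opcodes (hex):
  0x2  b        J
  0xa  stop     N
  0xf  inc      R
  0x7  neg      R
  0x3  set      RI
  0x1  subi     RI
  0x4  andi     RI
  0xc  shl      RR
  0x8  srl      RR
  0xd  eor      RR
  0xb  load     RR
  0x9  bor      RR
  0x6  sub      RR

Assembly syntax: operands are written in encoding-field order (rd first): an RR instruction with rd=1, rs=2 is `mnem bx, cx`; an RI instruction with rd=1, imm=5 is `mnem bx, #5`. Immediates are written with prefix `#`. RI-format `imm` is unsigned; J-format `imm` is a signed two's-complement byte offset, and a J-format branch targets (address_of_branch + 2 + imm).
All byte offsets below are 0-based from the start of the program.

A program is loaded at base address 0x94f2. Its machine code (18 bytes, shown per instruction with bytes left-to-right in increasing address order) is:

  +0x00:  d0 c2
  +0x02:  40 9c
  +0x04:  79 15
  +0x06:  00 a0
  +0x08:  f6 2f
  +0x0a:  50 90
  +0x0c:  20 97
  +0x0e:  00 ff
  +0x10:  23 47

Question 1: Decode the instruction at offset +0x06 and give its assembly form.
stop

off 0x06: read 00 a0 as little → 0xa000
  op=0xa000>>12=0xa ⇒ stop (N)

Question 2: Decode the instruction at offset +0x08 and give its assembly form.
@+08  little-endian(f6 2f) = 0x2ff6
  opcode bits[15:12]=0x2: b/J
  [11:0] imm=4086 (s12→-10) = #-10

b #-10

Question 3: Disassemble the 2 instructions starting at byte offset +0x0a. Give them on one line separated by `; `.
off 0x0a: read 50 90 as little → 0x9050
  opcode bits[15:12]=0x9: bor/RR
  rd: (w>>8)&0xf=0x0 → ax
  rs: (w>>4)&0xf=0x5 → di
off 0x0c: read 20 97 as little → 0x9720
  opcode bits[15:12]=0x9: bor/RR
  rd: (w>>8)&0xf=0x7 → sp
  rs: (w>>4)&0xf=0x2 → cx

bor ax, di; bor sp, cx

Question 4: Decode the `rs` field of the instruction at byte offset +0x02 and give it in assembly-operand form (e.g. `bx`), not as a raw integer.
@+02  little-endian(40 9c) = 0x9c40
  top 4b → 0x9 → bor [RR]
  [11:8] rd=12 = r12
  [7:4] rs=4 = si

si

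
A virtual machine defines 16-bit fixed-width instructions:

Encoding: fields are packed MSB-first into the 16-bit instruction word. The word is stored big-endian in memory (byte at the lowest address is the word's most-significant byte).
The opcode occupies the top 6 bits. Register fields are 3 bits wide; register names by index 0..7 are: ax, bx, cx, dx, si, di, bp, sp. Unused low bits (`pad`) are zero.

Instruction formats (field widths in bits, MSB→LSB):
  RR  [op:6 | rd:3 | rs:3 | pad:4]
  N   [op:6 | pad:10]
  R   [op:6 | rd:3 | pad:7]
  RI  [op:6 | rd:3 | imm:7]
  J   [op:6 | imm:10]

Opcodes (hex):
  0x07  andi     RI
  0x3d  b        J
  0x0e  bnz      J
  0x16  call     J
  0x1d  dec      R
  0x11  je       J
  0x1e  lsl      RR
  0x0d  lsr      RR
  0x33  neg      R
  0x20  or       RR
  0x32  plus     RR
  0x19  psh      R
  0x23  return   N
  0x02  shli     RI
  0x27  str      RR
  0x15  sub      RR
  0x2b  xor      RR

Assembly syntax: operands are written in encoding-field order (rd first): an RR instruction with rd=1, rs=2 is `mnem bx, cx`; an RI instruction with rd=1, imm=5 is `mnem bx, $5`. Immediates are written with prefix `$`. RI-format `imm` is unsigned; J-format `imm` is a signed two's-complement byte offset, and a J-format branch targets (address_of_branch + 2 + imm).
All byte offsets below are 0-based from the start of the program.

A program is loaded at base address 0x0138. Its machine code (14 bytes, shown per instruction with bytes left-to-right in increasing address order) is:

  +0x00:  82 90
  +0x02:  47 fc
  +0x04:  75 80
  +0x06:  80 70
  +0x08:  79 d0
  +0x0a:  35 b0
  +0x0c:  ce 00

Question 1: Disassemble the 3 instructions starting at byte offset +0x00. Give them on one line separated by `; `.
@+00  big-endian(82 90) = 0x8290
  top 6b → 0x20 → or [RR]
  [9:7] rd=5 = di
  [6:4] rs=1 = bx
@+02  big-endian(47 fc) = 0x47fc
  top 6b → 0x11 → je [J]
  [9:0] imm=1020 (s10→-4) = $-4
@+04  big-endian(75 80) = 0x7580
  top 6b → 0x1d → dec [R]
  [9:7] rd=3 = dx

or di, bx; je $-4; dec dx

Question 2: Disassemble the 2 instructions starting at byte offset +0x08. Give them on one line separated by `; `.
lsl dx, di; lsr dx, dx

@+08  big-endian(79 d0) = 0x79d0
  opcode bits[15:10]=0x1e: lsl/RR
  rd: (w>>7)&0x7=0x3 → dx
  rs: (w>>4)&0x7=0x5 → di
@+0a  big-endian(35 b0) = 0x35b0
  opcode bits[15:10]=0xd: lsr/RR
  rd: (w>>7)&0x7=0x3 → dx
  rs: (w>>4)&0x7=0x3 → dx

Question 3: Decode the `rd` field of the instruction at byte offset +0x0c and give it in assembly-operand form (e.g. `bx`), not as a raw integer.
[0c] ce 00 → 0xce00
  op=0xce00>>10=0x33 ⇒ neg (R)
  [9:7] rd=4 = si

si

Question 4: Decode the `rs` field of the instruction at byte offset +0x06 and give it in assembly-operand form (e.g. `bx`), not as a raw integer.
sp

+0x06: 80 70 ⇒ word 0x8070 (big)
  top 6b → 0x20 → or [RR]
  rd: (w>>7)&0x7=0x0 → ax
  rs: (w>>4)&0x7=0x7 → sp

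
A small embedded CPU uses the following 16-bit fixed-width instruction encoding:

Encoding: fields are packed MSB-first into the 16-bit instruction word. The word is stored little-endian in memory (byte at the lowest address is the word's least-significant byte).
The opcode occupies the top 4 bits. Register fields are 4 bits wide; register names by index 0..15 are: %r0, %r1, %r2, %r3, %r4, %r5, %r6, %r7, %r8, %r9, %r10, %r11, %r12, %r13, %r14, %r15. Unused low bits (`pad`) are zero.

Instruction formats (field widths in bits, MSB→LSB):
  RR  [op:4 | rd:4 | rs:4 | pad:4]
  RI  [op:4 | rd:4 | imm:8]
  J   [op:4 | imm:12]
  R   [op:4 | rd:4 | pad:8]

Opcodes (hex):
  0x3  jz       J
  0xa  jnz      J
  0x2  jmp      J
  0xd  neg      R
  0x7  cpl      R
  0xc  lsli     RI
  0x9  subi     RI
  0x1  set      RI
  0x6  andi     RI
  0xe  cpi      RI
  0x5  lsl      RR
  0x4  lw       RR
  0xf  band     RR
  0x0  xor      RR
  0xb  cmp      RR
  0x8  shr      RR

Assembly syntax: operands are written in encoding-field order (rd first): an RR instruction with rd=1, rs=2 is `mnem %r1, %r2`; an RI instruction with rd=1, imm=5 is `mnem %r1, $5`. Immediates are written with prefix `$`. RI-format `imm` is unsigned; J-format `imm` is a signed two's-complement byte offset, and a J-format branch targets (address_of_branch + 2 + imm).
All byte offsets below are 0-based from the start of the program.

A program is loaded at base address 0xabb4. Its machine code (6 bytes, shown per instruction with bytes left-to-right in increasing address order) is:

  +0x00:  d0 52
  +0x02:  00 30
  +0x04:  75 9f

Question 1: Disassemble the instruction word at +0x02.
jz $0

off 0x02: read 00 30 as little → 0x3000
  op=0x3000>>12=0x3 ⇒ jz (J)
  [11:0] imm=0 = $0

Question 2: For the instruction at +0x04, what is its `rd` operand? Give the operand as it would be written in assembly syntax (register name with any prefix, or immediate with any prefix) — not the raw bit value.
@+04  little-endian(75 9f) = 0x9f75
  op=0x9f75>>12=0x9 ⇒ subi (RI)
  rd: (w>>8)&0xf=0xf → %r15
  imm: (w>>0)&0xff=0x75 → $117

%r15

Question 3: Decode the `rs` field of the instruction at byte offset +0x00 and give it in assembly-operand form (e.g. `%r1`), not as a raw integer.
+0x00: d0 52 ⇒ word 0x52d0 (little)
  op=0x52d0>>12=0x5 ⇒ lsl (RR)
  [11:8] rd=2 = %r2
  [7:4] rs=13 = %r13

%r13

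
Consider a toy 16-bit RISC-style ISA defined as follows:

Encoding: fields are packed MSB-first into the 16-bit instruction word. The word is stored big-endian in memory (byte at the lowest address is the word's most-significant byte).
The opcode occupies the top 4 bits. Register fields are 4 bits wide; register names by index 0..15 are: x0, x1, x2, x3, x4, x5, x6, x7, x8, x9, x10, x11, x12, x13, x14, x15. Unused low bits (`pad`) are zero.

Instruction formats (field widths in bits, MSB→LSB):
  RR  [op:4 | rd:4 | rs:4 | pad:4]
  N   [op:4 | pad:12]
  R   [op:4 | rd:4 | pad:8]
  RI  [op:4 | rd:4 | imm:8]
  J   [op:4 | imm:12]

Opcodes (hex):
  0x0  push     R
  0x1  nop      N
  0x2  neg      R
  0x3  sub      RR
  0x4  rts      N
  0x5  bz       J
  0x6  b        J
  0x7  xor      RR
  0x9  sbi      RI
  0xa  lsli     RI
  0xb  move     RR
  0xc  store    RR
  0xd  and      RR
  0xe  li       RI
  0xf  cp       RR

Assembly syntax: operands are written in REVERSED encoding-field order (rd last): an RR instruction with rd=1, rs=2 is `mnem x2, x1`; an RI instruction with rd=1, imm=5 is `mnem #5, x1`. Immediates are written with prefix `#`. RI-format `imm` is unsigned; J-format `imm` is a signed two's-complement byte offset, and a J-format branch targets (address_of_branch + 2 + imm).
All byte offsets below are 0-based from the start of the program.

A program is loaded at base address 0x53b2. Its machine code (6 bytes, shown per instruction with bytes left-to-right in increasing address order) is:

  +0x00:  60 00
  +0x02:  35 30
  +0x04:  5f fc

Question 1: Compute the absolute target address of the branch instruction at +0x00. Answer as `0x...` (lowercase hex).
0x53b4

+0x00: 60 00 ⇒ word 0x6000 (big)
  opcode bits[15:12]=0x6: b/J
  [11:0] imm=0 = #0
  target = base 0x53b2 + off 0x00 + 2 + imm 0 = 0x53b4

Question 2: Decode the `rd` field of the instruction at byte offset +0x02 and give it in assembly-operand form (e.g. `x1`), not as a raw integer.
x5

off 0x02: read 35 30 as big → 0x3530
  op=0x3530>>12=0x3 ⇒ sub (RR)
  [11:8] rd=5 = x5
  [7:4] rs=3 = x3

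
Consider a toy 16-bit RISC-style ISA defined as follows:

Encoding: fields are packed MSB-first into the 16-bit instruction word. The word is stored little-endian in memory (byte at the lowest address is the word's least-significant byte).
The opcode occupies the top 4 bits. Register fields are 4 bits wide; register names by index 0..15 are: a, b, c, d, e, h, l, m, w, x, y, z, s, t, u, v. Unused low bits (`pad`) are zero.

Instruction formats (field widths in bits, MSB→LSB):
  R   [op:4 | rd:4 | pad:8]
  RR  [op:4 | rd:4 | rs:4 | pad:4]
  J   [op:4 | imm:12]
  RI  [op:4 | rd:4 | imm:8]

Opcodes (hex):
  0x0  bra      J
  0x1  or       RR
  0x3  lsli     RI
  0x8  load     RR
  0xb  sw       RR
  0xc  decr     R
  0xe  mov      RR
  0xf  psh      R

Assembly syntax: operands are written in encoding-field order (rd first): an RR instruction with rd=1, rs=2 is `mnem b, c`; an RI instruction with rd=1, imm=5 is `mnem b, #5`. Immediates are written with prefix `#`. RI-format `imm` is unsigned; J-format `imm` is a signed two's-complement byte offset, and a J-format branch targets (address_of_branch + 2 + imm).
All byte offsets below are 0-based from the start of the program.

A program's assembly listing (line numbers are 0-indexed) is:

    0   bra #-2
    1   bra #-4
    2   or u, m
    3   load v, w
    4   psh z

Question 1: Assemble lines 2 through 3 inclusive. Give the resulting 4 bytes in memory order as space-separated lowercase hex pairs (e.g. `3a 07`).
2. or fields op=0x1:4|rd=14:4|rs=7:4|pad=0:4 → word 1e70h → 70 1e
3. load fields op=0x8:4|rd=15:4|rs=8:4|pad=0:4 → word 8f80h → 80 8f

70 1e 80 8f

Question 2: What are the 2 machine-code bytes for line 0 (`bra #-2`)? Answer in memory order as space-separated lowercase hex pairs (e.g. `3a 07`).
line 0 (bra): pack op=0x0:4|imm=-2:12 = 0x0ffe; little→ fe 0f

fe 0f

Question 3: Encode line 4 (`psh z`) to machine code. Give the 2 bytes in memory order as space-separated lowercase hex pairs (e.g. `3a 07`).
00 fb

4. psh fields op=0xf:4|rd=11:4|pad=0:8 → word fb00h → 00 fb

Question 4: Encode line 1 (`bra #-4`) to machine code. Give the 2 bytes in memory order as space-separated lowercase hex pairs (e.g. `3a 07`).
1. bra fields op=0x0:4|imm=-4:12 → word 0ffch → fc 0f

fc 0f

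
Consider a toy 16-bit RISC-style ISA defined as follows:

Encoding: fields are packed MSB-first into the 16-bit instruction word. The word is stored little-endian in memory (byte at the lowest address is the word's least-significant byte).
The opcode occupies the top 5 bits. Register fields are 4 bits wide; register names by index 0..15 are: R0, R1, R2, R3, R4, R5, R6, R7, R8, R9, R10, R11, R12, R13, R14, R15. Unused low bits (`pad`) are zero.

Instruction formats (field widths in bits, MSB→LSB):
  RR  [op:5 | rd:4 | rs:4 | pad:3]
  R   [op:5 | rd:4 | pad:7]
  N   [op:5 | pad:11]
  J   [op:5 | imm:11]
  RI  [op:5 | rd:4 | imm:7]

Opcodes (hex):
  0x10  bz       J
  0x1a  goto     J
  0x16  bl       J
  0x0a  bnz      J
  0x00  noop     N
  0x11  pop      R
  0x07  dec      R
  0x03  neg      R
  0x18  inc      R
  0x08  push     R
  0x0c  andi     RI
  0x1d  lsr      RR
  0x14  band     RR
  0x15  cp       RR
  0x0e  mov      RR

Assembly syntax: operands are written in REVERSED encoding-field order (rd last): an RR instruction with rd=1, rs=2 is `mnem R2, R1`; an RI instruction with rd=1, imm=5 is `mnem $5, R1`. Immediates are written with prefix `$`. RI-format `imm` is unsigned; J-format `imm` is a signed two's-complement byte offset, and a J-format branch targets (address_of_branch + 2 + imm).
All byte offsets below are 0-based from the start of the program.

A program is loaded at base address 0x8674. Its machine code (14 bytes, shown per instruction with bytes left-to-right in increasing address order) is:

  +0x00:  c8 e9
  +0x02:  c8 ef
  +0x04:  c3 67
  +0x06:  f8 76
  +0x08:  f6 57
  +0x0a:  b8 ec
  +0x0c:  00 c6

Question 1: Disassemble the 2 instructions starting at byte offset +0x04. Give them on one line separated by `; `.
[04] c3 67 → 0x67c3
  op=0x67c3>>11=0xc ⇒ andi (RI)
  rd: (w>>7)&0xf=0xf → R15
  imm: (w>>0)&0x7f=0x43 → $67
[06] f8 76 → 0x76f8
  op=0x76f8>>11=0xe ⇒ mov (RR)
  rd: (w>>7)&0xf=0xd → R13
  rs: (w>>3)&0xf=0xf → R15

andi $67, R15; mov R15, R13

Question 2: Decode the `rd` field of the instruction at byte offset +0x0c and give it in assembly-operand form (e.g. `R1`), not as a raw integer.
@+0c  little-endian(00 c6) = 0xc600
  op=0xc600>>11=0x18 ⇒ inc (R)
  rd: (w>>7)&0xf=0xc → R12

R12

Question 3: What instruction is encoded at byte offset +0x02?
lsr R9, R15

off 0x02: read c8 ef as little → 0xefc8
  op=0xefc8>>11=0x1d ⇒ lsr (RR)
  [10:7] rd=15 = R15
  [6:3] rs=9 = R9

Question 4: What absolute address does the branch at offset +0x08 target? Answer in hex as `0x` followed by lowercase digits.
0x8674

+0x08: f6 57 ⇒ word 0x57f6 (little)
  opcode bits[15:11]=0xa: bnz/J
  [10:0] imm=2038 (s11→-10) = $-10
  target = base 0x8674 + off 0x08 + 2 + imm -10 = 0x8674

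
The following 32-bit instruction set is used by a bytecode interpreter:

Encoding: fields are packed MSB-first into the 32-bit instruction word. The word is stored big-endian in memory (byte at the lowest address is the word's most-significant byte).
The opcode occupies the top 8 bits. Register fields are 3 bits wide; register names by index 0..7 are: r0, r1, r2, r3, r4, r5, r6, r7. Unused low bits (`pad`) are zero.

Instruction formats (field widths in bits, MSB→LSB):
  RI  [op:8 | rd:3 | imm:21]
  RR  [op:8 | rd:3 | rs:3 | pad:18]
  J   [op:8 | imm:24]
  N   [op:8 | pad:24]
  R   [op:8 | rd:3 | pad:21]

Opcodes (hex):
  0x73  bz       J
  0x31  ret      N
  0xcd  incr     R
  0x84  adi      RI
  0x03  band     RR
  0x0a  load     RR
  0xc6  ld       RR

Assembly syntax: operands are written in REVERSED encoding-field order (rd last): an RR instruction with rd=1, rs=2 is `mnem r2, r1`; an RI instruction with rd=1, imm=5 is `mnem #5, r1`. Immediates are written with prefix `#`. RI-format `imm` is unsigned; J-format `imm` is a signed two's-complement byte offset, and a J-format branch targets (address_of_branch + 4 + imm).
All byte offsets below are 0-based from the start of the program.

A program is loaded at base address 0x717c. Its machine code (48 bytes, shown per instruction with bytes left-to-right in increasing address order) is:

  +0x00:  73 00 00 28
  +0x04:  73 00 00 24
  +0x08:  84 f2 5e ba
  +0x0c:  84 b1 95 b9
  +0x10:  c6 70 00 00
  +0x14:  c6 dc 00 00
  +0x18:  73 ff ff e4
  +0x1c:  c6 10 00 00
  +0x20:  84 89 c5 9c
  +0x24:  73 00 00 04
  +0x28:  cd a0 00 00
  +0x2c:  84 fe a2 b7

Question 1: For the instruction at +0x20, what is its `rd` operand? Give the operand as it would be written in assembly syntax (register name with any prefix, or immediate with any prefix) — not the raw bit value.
off 0x20: read 84 89 c5 9c as big → 0x8489c59c
  top 8b → 0x84 → adi [RI]
  rd@[23:21]=0x4 ⇒ r4
  imm@[20:0]=0x9c59c ⇒ #640412

r4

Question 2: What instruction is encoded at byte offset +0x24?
+0x24: 73 00 00 04 ⇒ word 0x73000004 (big)
  op=0x73000004>>24=0x73 ⇒ bz (J)
  imm: (w>>0)&0xffffff=0x4 → #4

bz #4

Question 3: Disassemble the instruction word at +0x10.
ld r4, r3

@+10  big-endian(c6 70 00 00) = 0xc6700000
  op=0xc6700000>>24=0xc6 ⇒ ld (RR)
  [23:21] rd=3 = r3
  [20:18] rs=4 = r4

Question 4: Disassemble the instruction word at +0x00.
bz #40

[00] 73 00 00 28 → 0x73000028
  opcode bits[31:24]=0x73: bz/J
  imm@[23:0]=0x28 ⇒ #40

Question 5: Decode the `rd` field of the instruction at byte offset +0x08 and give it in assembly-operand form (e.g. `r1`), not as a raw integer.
r7

+0x08: 84 f2 5e ba ⇒ word 0x84f25eba (big)
  opcode bits[31:24]=0x84: adi/RI
  rd: (w>>21)&0x7=0x7 → r7
  imm: (w>>0)&0x1fffff=0x125eba → #1203898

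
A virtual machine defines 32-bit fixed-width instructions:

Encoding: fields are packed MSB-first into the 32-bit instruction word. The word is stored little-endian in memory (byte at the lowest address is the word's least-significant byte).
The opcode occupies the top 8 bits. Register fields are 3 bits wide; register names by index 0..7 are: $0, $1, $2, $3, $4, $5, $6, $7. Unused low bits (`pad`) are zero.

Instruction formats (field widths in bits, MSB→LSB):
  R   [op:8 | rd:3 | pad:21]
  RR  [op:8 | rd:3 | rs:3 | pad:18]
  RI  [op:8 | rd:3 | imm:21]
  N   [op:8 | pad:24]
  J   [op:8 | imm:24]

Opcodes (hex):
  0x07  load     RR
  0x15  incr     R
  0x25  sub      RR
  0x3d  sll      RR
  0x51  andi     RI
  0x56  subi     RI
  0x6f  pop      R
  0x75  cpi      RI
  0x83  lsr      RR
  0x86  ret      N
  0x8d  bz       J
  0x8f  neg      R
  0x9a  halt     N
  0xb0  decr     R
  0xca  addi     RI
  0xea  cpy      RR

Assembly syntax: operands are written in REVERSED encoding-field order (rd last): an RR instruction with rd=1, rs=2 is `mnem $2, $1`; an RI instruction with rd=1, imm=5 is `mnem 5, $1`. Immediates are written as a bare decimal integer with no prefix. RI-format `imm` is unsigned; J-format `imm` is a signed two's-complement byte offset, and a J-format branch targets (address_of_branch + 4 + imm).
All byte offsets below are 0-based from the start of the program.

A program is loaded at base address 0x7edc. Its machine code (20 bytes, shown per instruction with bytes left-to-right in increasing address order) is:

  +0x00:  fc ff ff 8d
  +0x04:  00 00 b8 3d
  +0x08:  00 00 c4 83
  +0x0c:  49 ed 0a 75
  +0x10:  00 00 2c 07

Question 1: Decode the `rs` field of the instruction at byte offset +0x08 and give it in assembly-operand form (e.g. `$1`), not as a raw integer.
$1

@+08  little-endian(00 00 c4 83) = 0x83c40000
  opcode bits[31:24]=0x83: lsr/RR
  rd: (w>>21)&0x7=0x6 → $6
  rs: (w>>18)&0x7=0x1 → $1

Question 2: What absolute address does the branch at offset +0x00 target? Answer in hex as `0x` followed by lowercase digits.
off 0x00: read fc ff ff 8d as little → 0x8dfffffc
  top 8b → 0x8d → bz [J]
  imm@[23:0]=0xfffffc (s24→-4) ⇒ -4
  target = base 0x7edc + off 0x00 + 4 + imm -4 = 0x7edc

0x7edc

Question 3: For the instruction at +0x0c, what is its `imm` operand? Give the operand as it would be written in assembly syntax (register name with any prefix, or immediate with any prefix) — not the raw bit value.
[0c] 49 ed 0a 75 → 0x750aed49
  top 8b → 0x75 → cpi [RI]
  rd: (w>>21)&0x7=0x0 → $0
  imm: (w>>0)&0x1fffff=0xaed49 → 716105

716105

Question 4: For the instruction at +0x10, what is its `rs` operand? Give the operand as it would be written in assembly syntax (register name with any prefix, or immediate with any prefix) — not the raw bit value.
[10] 00 00 2c 07 → 0x072c0000
  opcode bits[31:24]=0x7: load/RR
  [23:21] rd=1 = $1
  [20:18] rs=3 = $3

$3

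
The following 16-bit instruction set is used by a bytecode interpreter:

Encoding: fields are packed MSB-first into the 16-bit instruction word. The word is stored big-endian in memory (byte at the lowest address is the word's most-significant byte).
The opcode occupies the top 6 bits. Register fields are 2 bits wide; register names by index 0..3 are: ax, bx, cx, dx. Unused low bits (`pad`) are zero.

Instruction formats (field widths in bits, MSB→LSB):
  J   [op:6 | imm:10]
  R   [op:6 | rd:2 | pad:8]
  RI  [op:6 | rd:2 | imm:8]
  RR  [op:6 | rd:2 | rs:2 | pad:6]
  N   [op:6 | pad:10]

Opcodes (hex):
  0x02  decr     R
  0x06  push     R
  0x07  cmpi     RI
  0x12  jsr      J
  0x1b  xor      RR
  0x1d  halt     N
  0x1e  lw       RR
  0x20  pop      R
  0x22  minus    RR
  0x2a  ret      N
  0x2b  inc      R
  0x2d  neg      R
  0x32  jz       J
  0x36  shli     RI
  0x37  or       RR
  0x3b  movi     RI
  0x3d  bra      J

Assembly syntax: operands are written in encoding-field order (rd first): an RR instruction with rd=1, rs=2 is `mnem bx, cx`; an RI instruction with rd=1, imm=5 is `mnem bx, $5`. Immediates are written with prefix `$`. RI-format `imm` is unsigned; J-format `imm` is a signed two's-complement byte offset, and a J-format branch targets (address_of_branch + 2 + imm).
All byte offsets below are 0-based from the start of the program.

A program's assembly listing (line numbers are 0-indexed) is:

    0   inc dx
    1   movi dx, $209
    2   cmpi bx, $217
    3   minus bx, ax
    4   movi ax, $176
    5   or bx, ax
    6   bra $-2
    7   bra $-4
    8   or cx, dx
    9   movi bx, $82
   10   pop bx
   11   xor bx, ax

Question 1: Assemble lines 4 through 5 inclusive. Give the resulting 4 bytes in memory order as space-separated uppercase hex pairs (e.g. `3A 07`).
4. movi fields op=0x3b:6|rd=0:2|imm=176:8 → word ecb0h → ec b0
5. or fields op=0x37:6|rd=1:2|rs=0:2|pad=0:6 → word dd00h → dd 00

EC B0 DD 00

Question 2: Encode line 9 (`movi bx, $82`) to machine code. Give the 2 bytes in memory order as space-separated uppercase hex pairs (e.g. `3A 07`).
ED 52

9. movi fields op=0x3b:6|rd=1:2|imm=82:8 → word ed52h → ed 52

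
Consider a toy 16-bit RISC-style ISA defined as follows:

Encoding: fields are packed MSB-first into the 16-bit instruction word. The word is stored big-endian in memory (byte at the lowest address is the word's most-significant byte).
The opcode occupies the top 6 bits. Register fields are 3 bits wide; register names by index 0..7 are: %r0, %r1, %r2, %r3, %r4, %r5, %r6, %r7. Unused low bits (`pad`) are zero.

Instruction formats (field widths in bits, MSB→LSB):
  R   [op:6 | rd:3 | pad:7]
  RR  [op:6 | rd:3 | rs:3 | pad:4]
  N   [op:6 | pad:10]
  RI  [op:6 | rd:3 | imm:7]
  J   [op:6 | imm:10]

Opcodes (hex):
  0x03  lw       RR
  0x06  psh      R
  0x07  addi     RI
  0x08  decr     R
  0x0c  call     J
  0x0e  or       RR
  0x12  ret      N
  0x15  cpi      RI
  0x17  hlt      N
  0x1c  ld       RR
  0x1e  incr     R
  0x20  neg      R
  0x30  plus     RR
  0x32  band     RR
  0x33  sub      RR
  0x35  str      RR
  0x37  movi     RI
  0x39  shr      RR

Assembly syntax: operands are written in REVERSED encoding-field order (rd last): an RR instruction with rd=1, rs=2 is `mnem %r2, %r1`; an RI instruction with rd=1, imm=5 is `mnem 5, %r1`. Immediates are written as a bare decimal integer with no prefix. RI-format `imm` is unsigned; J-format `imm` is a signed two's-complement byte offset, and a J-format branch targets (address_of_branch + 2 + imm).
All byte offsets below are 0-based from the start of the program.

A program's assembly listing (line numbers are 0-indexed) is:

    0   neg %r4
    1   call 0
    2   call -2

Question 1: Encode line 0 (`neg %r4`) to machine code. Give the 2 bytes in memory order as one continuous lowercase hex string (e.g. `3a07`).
L0: neg op=0x20:6|rd=4:3|pad=0:7 ⇒ 0x8200 ⇒ big 82 00

8200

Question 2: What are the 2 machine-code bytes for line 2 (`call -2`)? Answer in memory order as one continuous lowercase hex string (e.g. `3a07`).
2. call fields op=0xc:6|imm=-2:10 → word 33feh → 33 fe

33fe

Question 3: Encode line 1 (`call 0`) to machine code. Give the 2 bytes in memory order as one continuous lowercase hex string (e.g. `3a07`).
line 1 (call): pack op=0xc:6|imm=0:10 = 0x3000; big→ 30 00

3000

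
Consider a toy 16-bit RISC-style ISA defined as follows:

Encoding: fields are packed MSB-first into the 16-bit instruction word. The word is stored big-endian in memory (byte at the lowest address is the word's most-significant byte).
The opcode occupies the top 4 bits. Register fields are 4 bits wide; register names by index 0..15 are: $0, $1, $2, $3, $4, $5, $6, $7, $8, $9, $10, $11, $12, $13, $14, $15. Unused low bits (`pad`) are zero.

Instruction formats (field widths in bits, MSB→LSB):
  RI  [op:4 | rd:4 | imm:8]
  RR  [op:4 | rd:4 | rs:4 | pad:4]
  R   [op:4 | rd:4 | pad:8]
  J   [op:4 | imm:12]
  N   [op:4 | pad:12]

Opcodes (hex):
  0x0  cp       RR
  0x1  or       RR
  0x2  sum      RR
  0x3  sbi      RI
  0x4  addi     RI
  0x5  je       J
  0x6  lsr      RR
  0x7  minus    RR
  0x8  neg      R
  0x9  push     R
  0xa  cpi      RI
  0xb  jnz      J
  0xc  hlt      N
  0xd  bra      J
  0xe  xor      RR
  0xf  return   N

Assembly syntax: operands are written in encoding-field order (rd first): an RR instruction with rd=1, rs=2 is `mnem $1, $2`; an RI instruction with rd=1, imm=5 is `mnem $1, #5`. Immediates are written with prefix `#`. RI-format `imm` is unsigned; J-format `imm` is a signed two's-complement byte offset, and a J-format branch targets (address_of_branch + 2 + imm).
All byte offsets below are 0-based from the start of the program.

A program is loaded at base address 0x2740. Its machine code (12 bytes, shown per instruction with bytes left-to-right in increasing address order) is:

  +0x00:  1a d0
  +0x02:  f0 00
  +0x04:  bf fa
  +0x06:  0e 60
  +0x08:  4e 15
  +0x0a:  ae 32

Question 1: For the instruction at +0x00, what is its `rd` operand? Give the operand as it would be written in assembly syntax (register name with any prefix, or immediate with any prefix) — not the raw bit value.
$10

@+00  big-endian(1a d0) = 0x1ad0
  op=0x1ad0>>12=0x1 ⇒ or (RR)
  rd: (w>>8)&0xf=0xa → $10
  rs: (w>>4)&0xf=0xd → $13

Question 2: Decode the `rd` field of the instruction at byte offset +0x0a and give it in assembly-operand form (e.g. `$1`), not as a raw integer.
@+0a  big-endian(ae 32) = 0xae32
  top 4b → 0xa → cpi [RI]
  [11:8] rd=14 = $14
  [7:0] imm=50 = #50

$14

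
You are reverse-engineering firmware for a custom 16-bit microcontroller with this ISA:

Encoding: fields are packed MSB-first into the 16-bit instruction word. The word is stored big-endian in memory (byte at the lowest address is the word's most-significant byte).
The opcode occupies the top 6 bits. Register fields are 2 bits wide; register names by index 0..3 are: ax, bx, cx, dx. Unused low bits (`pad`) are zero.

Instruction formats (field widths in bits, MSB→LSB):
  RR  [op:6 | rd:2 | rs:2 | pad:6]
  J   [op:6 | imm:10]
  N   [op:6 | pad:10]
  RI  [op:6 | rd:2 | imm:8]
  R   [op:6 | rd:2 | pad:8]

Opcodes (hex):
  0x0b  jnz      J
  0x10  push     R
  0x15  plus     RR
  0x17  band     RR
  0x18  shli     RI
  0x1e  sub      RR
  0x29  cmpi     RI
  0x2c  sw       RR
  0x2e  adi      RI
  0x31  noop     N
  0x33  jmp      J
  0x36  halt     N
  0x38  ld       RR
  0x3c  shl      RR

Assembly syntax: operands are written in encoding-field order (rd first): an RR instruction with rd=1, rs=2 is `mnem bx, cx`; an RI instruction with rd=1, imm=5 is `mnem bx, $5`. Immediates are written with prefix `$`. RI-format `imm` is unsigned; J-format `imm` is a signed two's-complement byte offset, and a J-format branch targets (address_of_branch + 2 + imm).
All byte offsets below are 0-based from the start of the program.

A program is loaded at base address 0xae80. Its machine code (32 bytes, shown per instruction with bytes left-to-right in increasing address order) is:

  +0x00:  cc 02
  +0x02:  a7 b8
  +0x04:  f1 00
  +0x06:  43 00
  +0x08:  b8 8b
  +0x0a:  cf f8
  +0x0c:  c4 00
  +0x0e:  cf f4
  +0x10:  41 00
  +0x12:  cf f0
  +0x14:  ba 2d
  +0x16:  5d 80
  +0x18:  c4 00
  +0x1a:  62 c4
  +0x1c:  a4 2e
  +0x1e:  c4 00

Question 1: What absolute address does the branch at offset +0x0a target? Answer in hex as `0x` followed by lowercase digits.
0xae84

+0x0a: cf f8 ⇒ word 0xcff8 (big)
  top 6b → 0x33 → jmp [J]
  imm@[9:0]=0x3f8 (s10→-8) ⇒ $-8
  target = base 0xae80 + off 0x0a + 2 + imm -8 = 0xae84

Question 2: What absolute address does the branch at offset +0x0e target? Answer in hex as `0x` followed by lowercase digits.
0xae84

[0e] cf f4 → 0xcff4
  op=0xcff4>>10=0x33 ⇒ jmp (J)
  imm: (w>>0)&0x3ff=0x3f4 (s10→-12) → $-12
  target = base 0xae80 + off 0x0e + 2 + imm -12 = 0xae84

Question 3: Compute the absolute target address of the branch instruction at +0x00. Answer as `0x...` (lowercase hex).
[00] cc 02 → 0xcc02
  op=0xcc02>>10=0x33 ⇒ jmp (J)
  imm: (w>>0)&0x3ff=0x2 → $2
  target = base 0xae80 + off 0x00 + 2 + imm 2 = 0xae84

0xae84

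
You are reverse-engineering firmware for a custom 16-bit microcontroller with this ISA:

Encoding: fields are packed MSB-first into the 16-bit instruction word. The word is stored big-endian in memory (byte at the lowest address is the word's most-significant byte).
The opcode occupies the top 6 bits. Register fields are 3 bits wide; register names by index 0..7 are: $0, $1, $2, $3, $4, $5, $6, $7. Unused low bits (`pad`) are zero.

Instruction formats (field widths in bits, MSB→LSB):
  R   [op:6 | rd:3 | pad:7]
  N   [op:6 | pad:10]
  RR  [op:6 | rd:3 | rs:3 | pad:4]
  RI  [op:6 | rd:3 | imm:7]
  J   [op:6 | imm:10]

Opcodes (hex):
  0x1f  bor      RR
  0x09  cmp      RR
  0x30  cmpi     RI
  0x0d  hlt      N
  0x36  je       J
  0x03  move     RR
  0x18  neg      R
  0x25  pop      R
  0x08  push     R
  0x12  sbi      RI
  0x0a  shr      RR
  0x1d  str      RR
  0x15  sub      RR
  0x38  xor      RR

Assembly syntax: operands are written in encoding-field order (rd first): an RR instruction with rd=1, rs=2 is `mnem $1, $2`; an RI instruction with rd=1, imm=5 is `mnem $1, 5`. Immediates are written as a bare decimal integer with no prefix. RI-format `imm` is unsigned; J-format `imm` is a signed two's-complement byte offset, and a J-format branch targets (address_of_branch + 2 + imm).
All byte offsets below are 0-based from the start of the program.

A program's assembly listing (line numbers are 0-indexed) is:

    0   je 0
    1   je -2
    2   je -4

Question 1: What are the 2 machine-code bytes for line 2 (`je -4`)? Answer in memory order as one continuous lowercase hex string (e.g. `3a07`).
dbfc

L2: je op=0x36:6|imm=-4:10 ⇒ 0xdbfc ⇒ big db fc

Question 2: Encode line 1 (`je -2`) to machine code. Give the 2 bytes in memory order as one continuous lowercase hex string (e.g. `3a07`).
dbfe

line 1 (je): pack op=0x36:6|imm=-2:10 = 0xdbfe; big→ db fe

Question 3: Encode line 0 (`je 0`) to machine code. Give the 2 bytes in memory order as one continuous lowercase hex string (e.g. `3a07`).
L0: je op=0x36:6|imm=0:10 ⇒ 0xd800 ⇒ big d8 00

d800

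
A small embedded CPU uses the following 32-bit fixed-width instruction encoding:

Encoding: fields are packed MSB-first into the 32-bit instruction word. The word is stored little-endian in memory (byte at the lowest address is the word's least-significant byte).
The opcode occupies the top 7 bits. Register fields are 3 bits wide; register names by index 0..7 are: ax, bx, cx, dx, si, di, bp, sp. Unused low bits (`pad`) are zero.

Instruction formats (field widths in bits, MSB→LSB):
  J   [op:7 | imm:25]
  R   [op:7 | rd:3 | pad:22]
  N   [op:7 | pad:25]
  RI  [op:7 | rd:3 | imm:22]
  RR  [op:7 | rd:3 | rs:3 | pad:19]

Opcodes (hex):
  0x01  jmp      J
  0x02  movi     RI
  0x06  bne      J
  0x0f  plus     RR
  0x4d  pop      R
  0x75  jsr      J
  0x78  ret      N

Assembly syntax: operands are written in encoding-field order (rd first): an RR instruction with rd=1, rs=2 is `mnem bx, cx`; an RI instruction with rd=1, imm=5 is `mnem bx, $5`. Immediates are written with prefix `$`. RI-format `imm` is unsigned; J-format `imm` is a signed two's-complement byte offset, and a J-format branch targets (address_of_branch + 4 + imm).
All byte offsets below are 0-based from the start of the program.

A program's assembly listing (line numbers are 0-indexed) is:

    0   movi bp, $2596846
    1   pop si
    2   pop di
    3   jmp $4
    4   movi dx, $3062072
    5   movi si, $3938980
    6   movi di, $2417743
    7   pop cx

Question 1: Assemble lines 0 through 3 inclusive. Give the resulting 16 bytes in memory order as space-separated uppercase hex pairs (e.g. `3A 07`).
line 0 (movi): pack op=0x2:7|rd=6:3|imm=2596846:22 = 0x05a79fee; little→ ee 9f a7 05
line 1 (pop): pack op=0x4d:7|rd=4:3|pad=0:22 = 0x9b000000; little→ 00 00 00 9b
line 2 (pop): pack op=0x4d:7|rd=5:3|pad=0:22 = 0x9b400000; little→ 00 00 40 9b
line 3 (jmp): pack op=0x1:7|imm=4:25 = 0x02000004; little→ 04 00 00 02

EE 9F A7 05 00 00 00 9B 00 00 40 9B 04 00 00 02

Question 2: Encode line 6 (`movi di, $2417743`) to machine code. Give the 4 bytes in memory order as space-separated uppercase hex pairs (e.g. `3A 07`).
4F E4 64 05

line 6 (movi): pack op=0x2:7|rd=5:3|imm=2417743:22 = 0x0564e44f; little→ 4f e4 64 05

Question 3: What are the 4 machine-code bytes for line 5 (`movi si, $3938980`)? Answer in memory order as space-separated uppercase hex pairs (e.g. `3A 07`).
A4 1A 3C 05

line 5 (movi): pack op=0x2:7|rd=4:3|imm=3938980:22 = 0x053c1aa4; little→ a4 1a 3c 05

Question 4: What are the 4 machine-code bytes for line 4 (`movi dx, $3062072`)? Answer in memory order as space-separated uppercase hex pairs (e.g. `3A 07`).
38 B9 EE 04

line 4 (movi): pack op=0x2:7|rd=3:3|imm=3062072:22 = 0x04eeb938; little→ 38 b9 ee 04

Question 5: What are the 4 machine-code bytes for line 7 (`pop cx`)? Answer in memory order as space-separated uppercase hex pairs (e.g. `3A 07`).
00 00 80 9A

L7: pop op=0x4d:7|rd=2:3|pad=0:22 ⇒ 0x9a800000 ⇒ little 00 00 80 9a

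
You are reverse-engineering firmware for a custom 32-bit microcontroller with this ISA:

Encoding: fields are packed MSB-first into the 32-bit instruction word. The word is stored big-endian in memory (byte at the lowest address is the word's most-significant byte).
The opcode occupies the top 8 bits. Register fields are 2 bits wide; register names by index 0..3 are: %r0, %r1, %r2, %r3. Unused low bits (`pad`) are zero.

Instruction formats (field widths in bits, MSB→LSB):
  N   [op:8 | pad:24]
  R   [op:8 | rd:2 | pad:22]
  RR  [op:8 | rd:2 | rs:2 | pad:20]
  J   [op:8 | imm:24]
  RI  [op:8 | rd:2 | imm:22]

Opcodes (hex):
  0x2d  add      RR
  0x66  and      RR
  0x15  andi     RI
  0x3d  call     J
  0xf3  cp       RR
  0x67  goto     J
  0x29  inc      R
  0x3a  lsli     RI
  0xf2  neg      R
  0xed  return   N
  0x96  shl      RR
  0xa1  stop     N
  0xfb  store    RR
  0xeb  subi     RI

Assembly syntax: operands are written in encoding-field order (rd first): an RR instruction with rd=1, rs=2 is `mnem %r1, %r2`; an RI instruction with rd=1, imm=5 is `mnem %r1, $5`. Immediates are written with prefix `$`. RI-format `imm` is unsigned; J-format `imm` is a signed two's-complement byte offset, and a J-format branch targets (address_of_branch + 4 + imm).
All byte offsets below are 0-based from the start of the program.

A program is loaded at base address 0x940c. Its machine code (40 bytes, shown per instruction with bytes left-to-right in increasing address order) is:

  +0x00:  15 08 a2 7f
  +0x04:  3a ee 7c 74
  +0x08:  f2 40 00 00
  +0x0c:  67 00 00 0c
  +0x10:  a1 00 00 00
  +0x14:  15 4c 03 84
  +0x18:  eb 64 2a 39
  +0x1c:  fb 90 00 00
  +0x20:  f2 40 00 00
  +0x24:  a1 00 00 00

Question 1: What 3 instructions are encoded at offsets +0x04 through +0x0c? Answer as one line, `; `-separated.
lsli %r3, $3046516; neg %r1; goto $12

@+04  big-endian(3a ee 7c 74) = 0x3aee7c74
  opcode bits[31:24]=0x3a: lsli/RI
  rd@[23:22]=0x3 ⇒ %r3
  imm@[21:0]=0x2e7c74 ⇒ $3046516
@+08  big-endian(f2 40 00 00) = 0xf2400000
  opcode bits[31:24]=0xf2: neg/R
  rd@[23:22]=0x1 ⇒ %r1
@+0c  big-endian(67 00 00 0c) = 0x6700000c
  opcode bits[31:24]=0x67: goto/J
  imm@[23:0]=0xc ⇒ $12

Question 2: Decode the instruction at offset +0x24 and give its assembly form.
+0x24: a1 00 00 00 ⇒ word 0xa1000000 (big)
  top 8b → 0xa1 → stop [N]

stop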